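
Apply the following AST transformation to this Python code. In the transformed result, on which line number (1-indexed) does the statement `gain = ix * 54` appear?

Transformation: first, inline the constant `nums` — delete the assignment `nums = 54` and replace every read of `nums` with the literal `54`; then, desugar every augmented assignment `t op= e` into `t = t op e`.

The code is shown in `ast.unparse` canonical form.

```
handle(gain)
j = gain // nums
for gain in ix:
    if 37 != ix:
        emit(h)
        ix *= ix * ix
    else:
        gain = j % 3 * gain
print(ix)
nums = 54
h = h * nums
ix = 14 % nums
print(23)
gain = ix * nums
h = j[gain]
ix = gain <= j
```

13

Transformed code:
handle(gain)
j = gain // 54
for gain in ix:
    if 37 != ix:
        emit(h)
        ix = ix * (ix * ix)
    else:
        gain = j % 3 * gain
print(ix)
h = h * 54
ix = 14 % 54
print(23)
gain = ix * 54
h = j[gain]
ix = gain <= j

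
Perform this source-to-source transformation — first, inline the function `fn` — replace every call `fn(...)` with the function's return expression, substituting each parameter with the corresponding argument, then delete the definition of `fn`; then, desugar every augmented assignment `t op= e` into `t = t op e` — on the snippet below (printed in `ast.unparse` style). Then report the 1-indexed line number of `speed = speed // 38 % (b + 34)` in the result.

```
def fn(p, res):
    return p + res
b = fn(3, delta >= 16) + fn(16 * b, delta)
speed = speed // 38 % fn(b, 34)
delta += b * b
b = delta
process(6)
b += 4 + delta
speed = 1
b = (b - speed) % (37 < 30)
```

2

Transformed code:
b = 3 + (delta >= 16) + (16 * b + delta)
speed = speed // 38 % (b + 34)
delta = delta + b * b
b = delta
process(6)
b = b + (4 + delta)
speed = 1
b = (b - speed) % (37 < 30)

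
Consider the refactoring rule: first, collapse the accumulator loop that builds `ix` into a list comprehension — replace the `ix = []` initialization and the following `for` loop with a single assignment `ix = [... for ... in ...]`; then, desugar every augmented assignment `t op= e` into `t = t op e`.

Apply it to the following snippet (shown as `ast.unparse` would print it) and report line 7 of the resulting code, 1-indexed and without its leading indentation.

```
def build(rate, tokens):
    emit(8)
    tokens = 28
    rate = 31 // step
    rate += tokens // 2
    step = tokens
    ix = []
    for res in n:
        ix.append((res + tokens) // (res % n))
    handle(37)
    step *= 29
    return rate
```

Transformed code:
def build(rate, tokens):
    emit(8)
    tokens = 28
    rate = 31 // step
    rate = rate + tokens // 2
    step = tokens
    ix = [(res + tokens) // (res % n) for res in n]
    handle(37)
    step = step * 29
    return rate

ix = [(res + tokens) // (res % n) for res in n]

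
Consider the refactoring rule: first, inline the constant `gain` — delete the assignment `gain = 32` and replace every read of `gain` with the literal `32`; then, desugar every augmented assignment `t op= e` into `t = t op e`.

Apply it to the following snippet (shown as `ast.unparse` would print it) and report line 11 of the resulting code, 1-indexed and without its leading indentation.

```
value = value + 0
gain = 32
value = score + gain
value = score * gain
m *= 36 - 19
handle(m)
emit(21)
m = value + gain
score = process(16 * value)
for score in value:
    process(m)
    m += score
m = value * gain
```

m = m + score

Transformed code:
value = value + 0
value = score + 32
value = score * 32
m = m * (36 - 19)
handle(m)
emit(21)
m = value + 32
score = process(16 * value)
for score in value:
    process(m)
    m = m + score
m = value * 32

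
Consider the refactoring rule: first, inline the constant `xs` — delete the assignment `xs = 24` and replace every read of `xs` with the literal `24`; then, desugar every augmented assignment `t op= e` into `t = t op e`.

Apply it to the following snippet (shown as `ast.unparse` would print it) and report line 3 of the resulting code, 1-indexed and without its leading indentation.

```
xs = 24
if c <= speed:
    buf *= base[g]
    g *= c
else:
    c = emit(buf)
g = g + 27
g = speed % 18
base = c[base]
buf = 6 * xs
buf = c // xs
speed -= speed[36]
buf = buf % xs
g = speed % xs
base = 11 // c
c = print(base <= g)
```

g = g * c

Transformed code:
if c <= speed:
    buf = buf * base[g]
    g = g * c
else:
    c = emit(buf)
g = g + 27
g = speed % 18
base = c[base]
buf = 6 * 24
buf = c // 24
speed = speed - speed[36]
buf = buf % 24
g = speed % 24
base = 11 // c
c = print(base <= g)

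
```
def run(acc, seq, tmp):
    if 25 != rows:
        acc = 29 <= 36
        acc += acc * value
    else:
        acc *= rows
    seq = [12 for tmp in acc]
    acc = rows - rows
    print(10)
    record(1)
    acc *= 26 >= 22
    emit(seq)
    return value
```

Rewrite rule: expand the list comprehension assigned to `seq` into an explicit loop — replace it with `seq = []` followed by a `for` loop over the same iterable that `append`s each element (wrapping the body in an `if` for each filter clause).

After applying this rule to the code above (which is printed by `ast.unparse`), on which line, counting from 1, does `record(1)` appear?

12

Transformed code:
def run(acc, seq, tmp):
    if 25 != rows:
        acc = 29 <= 36
        acc += acc * value
    else:
        acc *= rows
    seq = []
    for tmp in acc:
        seq.append(12)
    acc = rows - rows
    print(10)
    record(1)
    acc *= 26 >= 22
    emit(seq)
    return value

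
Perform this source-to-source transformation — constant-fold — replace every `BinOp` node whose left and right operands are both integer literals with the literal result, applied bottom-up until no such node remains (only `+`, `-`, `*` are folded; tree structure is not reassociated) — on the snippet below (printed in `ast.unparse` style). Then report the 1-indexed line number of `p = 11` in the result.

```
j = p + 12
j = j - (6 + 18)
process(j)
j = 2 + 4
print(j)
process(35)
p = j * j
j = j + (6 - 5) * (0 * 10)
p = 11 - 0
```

9

Transformed code:
j = p + 12
j = j - 24
process(j)
j = 6
print(j)
process(35)
p = j * j
j = j + 0
p = 11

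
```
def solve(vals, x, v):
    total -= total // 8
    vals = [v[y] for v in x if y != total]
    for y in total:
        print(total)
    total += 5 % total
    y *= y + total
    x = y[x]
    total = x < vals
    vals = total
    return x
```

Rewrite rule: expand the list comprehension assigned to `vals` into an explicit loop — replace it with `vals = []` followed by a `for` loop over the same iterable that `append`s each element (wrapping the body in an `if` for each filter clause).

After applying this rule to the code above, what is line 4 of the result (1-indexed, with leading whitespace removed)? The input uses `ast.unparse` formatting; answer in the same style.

Transformed code:
def solve(vals, x, v):
    total -= total // 8
    vals = []
    for v in x:
        if y != total:
            vals.append(v[y])
    for y in total:
        print(total)
    total += 5 % total
    y *= y + total
    x = y[x]
    total = x < vals
    vals = total
    return x

for v in x:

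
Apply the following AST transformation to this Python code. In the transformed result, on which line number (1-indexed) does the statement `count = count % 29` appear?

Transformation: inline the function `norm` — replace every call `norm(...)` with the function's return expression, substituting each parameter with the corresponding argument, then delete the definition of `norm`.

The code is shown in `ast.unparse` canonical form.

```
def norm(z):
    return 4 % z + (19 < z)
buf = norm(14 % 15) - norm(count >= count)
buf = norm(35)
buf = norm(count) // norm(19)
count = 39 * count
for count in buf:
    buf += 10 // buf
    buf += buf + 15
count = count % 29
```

Transformed code:
buf = 4 % (14 % 15) + (19 < 14 % 15) - (4 % (count >= count) + (19 < (count >= count)))
buf = 4 % 35 + (19 < 35)
buf = (4 % count + (19 < count)) // (4 % 19 + (19 < 19))
count = 39 * count
for count in buf:
    buf += 10 // buf
    buf += buf + 15
count = count % 29

8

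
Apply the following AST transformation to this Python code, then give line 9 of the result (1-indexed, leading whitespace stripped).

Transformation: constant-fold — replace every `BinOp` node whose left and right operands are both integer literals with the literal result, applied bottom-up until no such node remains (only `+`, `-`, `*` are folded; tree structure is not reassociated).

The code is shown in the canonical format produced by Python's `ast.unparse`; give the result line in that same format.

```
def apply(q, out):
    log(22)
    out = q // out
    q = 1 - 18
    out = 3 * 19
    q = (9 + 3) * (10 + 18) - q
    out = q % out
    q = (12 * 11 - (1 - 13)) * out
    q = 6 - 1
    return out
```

Transformed code:
def apply(q, out):
    log(22)
    out = q // out
    q = -17
    out = 57
    q = 336 - q
    out = q % out
    q = 144 * out
    q = 5
    return out

q = 5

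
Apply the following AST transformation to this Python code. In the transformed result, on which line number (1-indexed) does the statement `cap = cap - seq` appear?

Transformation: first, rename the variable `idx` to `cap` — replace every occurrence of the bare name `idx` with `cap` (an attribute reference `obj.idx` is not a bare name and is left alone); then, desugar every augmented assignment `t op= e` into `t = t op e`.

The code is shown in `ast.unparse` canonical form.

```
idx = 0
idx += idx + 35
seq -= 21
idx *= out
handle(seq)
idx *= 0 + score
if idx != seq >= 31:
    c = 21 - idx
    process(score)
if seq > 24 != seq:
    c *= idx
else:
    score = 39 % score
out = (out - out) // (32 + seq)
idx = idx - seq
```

15

Transformed code:
cap = 0
cap = cap + (cap + 35)
seq = seq - 21
cap = cap * out
handle(seq)
cap = cap * (0 + score)
if cap != seq >= 31:
    c = 21 - cap
    process(score)
if seq > 24 != seq:
    c = c * cap
else:
    score = 39 % score
out = (out - out) // (32 + seq)
cap = cap - seq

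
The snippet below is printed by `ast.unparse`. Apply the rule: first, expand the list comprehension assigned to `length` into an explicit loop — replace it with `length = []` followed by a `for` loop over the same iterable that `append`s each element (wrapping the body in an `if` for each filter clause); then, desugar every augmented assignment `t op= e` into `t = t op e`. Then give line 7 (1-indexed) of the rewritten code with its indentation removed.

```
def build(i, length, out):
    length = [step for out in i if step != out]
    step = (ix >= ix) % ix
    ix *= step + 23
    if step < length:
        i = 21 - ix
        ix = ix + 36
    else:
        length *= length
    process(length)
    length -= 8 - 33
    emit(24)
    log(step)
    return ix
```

ix = ix * (step + 23)

Transformed code:
def build(i, length, out):
    length = []
    for out in i:
        if step != out:
            length.append(step)
    step = (ix >= ix) % ix
    ix = ix * (step + 23)
    if step < length:
        i = 21 - ix
        ix = ix + 36
    else:
        length = length * length
    process(length)
    length = length - (8 - 33)
    emit(24)
    log(step)
    return ix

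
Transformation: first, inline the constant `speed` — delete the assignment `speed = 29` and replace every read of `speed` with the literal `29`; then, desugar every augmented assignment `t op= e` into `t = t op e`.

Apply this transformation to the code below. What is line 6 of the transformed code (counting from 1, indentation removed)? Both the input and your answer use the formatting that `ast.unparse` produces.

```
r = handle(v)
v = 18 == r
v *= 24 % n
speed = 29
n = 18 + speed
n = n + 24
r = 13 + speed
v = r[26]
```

r = 13 + 29

Transformed code:
r = handle(v)
v = 18 == r
v = v * (24 % n)
n = 18 + 29
n = n + 24
r = 13 + 29
v = r[26]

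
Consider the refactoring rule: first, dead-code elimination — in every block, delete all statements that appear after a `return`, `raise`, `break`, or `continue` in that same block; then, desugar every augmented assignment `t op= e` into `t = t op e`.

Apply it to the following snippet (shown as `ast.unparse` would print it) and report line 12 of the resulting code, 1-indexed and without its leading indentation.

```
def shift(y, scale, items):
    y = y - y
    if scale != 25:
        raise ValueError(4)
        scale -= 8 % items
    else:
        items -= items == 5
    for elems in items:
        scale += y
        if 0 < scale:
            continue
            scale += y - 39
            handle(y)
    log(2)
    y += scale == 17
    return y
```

y = y + (scale == 17)

Transformed code:
def shift(y, scale, items):
    y = y - y
    if scale != 25:
        raise ValueError(4)
    else:
        items = items - (items == 5)
    for elems in items:
        scale = scale + y
        if 0 < scale:
            continue
    log(2)
    y = y + (scale == 17)
    return y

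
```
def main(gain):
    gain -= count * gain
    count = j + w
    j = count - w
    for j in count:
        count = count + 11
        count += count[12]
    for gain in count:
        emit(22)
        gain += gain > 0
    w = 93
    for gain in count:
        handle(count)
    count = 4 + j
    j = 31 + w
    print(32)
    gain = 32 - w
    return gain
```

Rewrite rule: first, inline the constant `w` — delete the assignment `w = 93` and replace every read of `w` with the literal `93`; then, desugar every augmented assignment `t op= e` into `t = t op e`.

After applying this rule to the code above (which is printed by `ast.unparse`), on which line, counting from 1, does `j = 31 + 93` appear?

14

Transformed code:
def main(gain):
    gain = gain - count * gain
    count = j + 93
    j = count - 93
    for j in count:
        count = count + 11
        count = count + count[12]
    for gain in count:
        emit(22)
        gain = gain + (gain > 0)
    for gain in count:
        handle(count)
    count = 4 + j
    j = 31 + 93
    print(32)
    gain = 32 - 93
    return gain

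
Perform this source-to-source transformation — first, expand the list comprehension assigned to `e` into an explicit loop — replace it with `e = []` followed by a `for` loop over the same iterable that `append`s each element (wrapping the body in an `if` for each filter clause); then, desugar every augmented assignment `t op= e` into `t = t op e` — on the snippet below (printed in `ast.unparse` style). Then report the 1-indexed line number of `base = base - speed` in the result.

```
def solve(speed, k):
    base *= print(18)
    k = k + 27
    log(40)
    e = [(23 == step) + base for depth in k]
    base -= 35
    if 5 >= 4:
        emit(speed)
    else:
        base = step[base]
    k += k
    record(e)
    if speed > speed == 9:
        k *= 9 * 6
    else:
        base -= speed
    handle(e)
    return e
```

18

Transformed code:
def solve(speed, k):
    base = base * print(18)
    k = k + 27
    log(40)
    e = []
    for depth in k:
        e.append((23 == step) + base)
    base = base - 35
    if 5 >= 4:
        emit(speed)
    else:
        base = step[base]
    k = k + k
    record(e)
    if speed > speed == 9:
        k = k * (9 * 6)
    else:
        base = base - speed
    handle(e)
    return e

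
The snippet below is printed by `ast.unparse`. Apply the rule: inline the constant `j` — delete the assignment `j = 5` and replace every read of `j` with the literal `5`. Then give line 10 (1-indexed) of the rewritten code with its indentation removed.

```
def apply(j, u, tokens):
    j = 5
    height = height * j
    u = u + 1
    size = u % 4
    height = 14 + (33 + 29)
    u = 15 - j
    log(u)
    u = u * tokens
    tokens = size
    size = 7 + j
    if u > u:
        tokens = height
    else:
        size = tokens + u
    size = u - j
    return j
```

size = 7 + 5

Transformed code:
def apply(j, u, tokens):
    height = height * 5
    u = u + 1
    size = u % 4
    height = 14 + (33 + 29)
    u = 15 - 5
    log(u)
    u = u * tokens
    tokens = size
    size = 7 + 5
    if u > u:
        tokens = height
    else:
        size = tokens + u
    size = u - 5
    return 5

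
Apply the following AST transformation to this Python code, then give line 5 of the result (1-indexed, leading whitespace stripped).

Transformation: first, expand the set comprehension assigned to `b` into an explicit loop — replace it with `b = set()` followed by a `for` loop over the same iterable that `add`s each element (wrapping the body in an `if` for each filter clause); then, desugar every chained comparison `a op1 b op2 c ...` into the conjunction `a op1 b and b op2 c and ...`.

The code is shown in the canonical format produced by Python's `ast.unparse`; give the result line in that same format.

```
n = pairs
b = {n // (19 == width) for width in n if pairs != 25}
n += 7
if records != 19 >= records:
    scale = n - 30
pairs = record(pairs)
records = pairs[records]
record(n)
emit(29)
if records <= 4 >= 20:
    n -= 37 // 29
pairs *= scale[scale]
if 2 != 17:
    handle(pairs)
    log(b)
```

Transformed code:
n = pairs
b = set()
for width in n:
    if pairs != 25:
        b.add(n // (19 == width))
n += 7
if records != 19 and 19 >= records:
    scale = n - 30
pairs = record(pairs)
records = pairs[records]
record(n)
emit(29)
if records <= 4 and 4 >= 20:
    n -= 37 // 29
pairs *= scale[scale]
if 2 != 17:
    handle(pairs)
    log(b)

b.add(n // (19 == width))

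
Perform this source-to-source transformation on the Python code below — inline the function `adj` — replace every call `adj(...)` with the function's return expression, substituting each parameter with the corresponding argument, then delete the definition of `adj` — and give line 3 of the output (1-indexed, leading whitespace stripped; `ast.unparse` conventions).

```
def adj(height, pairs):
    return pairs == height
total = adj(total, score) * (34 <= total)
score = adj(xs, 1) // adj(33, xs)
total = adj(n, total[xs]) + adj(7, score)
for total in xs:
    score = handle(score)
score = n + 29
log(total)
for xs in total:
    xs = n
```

total = (total[xs] == n) + (score == 7)

Transformed code:
total = (score == total) * (34 <= total)
score = (1 == xs) // (xs == 33)
total = (total[xs] == n) + (score == 7)
for total in xs:
    score = handle(score)
score = n + 29
log(total)
for xs in total:
    xs = n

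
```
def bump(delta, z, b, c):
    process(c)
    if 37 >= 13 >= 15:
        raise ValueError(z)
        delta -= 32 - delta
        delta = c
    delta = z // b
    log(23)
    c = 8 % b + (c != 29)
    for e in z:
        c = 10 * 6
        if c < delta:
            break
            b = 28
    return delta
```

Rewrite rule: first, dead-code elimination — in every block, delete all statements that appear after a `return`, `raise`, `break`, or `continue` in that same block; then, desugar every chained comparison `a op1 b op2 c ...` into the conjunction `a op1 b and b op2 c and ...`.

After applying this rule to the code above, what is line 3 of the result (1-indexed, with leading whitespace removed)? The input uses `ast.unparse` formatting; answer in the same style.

Transformed code:
def bump(delta, z, b, c):
    process(c)
    if 37 >= 13 and 13 >= 15:
        raise ValueError(z)
    delta = z // b
    log(23)
    c = 8 % b + (c != 29)
    for e in z:
        c = 10 * 6
        if c < delta:
            break
    return delta

if 37 >= 13 and 13 >= 15:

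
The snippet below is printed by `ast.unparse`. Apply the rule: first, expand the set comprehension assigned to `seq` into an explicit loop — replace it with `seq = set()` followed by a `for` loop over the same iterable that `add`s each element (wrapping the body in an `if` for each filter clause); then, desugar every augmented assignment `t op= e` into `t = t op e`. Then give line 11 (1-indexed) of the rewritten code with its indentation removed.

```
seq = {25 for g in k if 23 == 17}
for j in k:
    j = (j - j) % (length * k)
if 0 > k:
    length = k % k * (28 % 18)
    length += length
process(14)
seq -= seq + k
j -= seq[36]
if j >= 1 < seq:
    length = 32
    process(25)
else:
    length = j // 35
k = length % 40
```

seq = seq - (seq + k)

Transformed code:
seq = set()
for g in k:
    if 23 == 17:
        seq.add(25)
for j in k:
    j = (j - j) % (length * k)
if 0 > k:
    length = k % k * (28 % 18)
    length = length + length
process(14)
seq = seq - (seq + k)
j = j - seq[36]
if j >= 1 < seq:
    length = 32
    process(25)
else:
    length = j // 35
k = length % 40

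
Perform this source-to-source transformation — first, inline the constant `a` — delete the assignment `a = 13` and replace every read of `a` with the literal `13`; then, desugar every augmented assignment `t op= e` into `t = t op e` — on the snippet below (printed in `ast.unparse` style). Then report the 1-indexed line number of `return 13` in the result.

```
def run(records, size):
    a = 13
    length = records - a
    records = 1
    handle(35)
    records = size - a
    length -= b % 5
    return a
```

Transformed code:
def run(records, size):
    length = records - 13
    records = 1
    handle(35)
    records = size - 13
    length = length - b % 5
    return 13

7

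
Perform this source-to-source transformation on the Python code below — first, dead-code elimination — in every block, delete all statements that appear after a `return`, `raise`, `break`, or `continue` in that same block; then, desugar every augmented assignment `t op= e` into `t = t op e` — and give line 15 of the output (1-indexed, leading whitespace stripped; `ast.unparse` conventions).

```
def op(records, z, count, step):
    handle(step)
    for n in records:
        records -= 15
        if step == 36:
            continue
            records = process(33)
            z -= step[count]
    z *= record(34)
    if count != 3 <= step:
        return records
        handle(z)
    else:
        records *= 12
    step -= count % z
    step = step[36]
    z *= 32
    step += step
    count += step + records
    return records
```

Transformed code:
def op(records, z, count, step):
    handle(step)
    for n in records:
        records = records - 15
        if step == 36:
            continue
    z = z * record(34)
    if count != 3 <= step:
        return records
    else:
        records = records * 12
    step = step - count % z
    step = step[36]
    z = z * 32
    step = step + step
    count = count + (step + records)
    return records

step = step + step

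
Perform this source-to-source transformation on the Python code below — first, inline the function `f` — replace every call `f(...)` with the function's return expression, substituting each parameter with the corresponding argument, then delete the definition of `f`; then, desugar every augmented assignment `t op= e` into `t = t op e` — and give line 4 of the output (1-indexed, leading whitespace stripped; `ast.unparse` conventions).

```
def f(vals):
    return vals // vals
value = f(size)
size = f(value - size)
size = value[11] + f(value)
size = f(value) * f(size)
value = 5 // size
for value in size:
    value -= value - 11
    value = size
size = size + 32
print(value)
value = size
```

size = value // value * (size // size)

Transformed code:
value = size // size
size = (value - size) // (value - size)
size = value[11] + value // value
size = value // value * (size // size)
value = 5 // size
for value in size:
    value = value - (value - 11)
    value = size
size = size + 32
print(value)
value = size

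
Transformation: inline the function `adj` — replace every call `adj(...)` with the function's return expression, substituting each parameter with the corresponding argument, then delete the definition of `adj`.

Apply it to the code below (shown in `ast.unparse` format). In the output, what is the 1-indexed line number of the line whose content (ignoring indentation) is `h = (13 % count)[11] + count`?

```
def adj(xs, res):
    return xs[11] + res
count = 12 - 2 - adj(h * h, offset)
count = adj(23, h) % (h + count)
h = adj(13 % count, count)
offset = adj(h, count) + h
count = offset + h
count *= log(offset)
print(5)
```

3

Transformed code:
count = 12 - 2 - ((h * h)[11] + offset)
count = (23[11] + h) % (h + count)
h = (13 % count)[11] + count
offset = h[11] + count + h
count = offset + h
count *= log(offset)
print(5)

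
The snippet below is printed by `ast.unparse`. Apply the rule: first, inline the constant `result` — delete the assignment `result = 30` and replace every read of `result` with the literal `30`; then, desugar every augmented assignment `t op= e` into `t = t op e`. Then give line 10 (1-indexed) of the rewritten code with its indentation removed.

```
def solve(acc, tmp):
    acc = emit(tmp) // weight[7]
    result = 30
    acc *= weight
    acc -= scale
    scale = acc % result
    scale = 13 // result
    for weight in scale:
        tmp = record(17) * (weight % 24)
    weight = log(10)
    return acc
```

Transformed code:
def solve(acc, tmp):
    acc = emit(tmp) // weight[7]
    acc = acc * weight
    acc = acc - scale
    scale = acc % 30
    scale = 13 // 30
    for weight in scale:
        tmp = record(17) * (weight % 24)
    weight = log(10)
    return acc

return acc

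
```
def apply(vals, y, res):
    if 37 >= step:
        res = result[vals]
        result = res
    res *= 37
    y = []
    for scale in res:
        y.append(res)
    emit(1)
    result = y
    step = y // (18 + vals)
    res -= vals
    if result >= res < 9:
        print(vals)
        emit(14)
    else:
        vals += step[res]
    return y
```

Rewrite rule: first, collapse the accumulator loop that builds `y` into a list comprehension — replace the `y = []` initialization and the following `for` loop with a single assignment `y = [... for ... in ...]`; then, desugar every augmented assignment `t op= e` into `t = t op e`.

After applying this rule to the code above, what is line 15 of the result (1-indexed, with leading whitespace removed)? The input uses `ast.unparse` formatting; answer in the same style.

vals = vals + step[res]

Transformed code:
def apply(vals, y, res):
    if 37 >= step:
        res = result[vals]
        result = res
    res = res * 37
    y = [res for scale in res]
    emit(1)
    result = y
    step = y // (18 + vals)
    res = res - vals
    if result >= res < 9:
        print(vals)
        emit(14)
    else:
        vals = vals + step[res]
    return y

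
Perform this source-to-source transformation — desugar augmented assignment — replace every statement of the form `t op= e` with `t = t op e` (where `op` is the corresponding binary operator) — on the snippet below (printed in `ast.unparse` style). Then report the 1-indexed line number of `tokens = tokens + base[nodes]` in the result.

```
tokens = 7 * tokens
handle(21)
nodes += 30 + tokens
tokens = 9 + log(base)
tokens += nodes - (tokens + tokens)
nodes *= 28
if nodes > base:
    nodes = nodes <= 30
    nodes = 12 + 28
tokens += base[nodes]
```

10

Transformed code:
tokens = 7 * tokens
handle(21)
nodes = nodes + (30 + tokens)
tokens = 9 + log(base)
tokens = tokens + (nodes - (tokens + tokens))
nodes = nodes * 28
if nodes > base:
    nodes = nodes <= 30
    nodes = 12 + 28
tokens = tokens + base[nodes]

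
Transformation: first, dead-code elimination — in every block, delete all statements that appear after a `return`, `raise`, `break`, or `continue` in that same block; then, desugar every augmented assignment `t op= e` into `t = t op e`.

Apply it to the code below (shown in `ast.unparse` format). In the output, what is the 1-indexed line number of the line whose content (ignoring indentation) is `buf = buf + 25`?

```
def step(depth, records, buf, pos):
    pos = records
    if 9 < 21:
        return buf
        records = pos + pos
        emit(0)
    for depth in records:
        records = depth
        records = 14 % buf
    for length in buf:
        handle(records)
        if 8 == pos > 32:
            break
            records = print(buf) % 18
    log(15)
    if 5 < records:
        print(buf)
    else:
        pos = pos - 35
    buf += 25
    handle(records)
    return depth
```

Transformed code:
def step(depth, records, buf, pos):
    pos = records
    if 9 < 21:
        return buf
    for depth in records:
        records = depth
        records = 14 % buf
    for length in buf:
        handle(records)
        if 8 == pos > 32:
            break
    log(15)
    if 5 < records:
        print(buf)
    else:
        pos = pos - 35
    buf = buf + 25
    handle(records)
    return depth

17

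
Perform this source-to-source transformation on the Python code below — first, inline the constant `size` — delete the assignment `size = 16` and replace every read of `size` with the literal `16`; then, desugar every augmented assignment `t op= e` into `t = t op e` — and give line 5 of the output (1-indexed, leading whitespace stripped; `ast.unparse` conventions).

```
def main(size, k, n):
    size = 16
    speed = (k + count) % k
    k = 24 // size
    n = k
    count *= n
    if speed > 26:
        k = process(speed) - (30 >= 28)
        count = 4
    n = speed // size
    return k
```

Transformed code:
def main(size, k, n):
    speed = (k + count) % k
    k = 24 // 16
    n = k
    count = count * n
    if speed > 26:
        k = process(speed) - (30 >= 28)
        count = 4
    n = speed // 16
    return k

count = count * n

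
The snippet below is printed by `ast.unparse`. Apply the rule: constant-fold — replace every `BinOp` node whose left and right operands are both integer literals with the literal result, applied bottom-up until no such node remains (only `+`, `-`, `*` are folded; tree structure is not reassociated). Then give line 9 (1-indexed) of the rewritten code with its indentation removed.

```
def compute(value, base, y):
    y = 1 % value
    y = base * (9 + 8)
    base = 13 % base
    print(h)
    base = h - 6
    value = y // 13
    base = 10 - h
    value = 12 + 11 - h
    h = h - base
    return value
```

Transformed code:
def compute(value, base, y):
    y = 1 % value
    y = base * 17
    base = 13 % base
    print(h)
    base = h - 6
    value = y // 13
    base = 10 - h
    value = 23 - h
    h = h - base
    return value

value = 23 - h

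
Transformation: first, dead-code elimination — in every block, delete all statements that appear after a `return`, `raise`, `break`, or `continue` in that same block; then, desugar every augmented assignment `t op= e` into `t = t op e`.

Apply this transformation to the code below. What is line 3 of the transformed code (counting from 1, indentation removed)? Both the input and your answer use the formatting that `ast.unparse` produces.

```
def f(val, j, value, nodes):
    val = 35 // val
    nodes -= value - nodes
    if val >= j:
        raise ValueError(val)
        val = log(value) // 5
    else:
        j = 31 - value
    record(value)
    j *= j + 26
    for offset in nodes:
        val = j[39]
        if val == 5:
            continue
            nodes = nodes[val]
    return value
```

Transformed code:
def f(val, j, value, nodes):
    val = 35 // val
    nodes = nodes - (value - nodes)
    if val >= j:
        raise ValueError(val)
    else:
        j = 31 - value
    record(value)
    j = j * (j + 26)
    for offset in nodes:
        val = j[39]
        if val == 5:
            continue
    return value

nodes = nodes - (value - nodes)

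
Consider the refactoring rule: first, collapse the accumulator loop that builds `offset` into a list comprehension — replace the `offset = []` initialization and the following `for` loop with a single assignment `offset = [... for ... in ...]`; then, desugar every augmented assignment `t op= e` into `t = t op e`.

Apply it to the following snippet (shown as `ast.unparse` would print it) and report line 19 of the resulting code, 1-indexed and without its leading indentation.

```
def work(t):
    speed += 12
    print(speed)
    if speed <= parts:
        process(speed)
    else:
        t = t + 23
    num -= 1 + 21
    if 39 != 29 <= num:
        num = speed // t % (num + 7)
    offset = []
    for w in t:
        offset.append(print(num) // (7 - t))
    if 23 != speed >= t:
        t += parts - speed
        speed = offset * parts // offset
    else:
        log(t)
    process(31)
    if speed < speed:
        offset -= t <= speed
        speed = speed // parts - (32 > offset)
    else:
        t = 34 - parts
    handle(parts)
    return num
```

Transformed code:
def work(t):
    speed = speed + 12
    print(speed)
    if speed <= parts:
        process(speed)
    else:
        t = t + 23
    num = num - (1 + 21)
    if 39 != 29 <= num:
        num = speed // t % (num + 7)
    offset = [print(num) // (7 - t) for w in t]
    if 23 != speed >= t:
        t = t + (parts - speed)
        speed = offset * parts // offset
    else:
        log(t)
    process(31)
    if speed < speed:
        offset = offset - (t <= speed)
        speed = speed // parts - (32 > offset)
    else:
        t = 34 - parts
    handle(parts)
    return num

offset = offset - (t <= speed)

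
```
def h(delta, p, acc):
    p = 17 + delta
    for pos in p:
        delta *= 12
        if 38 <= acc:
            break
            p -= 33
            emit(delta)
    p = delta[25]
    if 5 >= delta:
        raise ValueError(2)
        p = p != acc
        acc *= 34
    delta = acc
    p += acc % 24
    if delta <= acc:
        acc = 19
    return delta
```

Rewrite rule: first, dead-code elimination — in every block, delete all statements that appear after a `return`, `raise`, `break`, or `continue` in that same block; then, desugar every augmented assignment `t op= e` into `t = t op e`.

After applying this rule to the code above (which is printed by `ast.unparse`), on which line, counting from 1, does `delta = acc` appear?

10

Transformed code:
def h(delta, p, acc):
    p = 17 + delta
    for pos in p:
        delta = delta * 12
        if 38 <= acc:
            break
    p = delta[25]
    if 5 >= delta:
        raise ValueError(2)
    delta = acc
    p = p + acc % 24
    if delta <= acc:
        acc = 19
    return delta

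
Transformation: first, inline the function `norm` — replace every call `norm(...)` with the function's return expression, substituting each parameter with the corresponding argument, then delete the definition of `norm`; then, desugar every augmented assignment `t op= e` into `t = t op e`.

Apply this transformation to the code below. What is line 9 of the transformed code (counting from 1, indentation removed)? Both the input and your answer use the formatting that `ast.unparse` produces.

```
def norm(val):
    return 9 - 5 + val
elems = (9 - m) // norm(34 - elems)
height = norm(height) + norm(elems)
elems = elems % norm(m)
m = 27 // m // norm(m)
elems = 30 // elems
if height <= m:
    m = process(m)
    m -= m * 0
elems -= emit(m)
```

elems = elems - emit(m)

Transformed code:
elems = (9 - m) // (9 - 5 + (34 - elems))
height = 9 - 5 + height + (9 - 5 + elems)
elems = elems % (9 - 5 + m)
m = 27 // m // (9 - 5 + m)
elems = 30 // elems
if height <= m:
    m = process(m)
    m = m - m * 0
elems = elems - emit(m)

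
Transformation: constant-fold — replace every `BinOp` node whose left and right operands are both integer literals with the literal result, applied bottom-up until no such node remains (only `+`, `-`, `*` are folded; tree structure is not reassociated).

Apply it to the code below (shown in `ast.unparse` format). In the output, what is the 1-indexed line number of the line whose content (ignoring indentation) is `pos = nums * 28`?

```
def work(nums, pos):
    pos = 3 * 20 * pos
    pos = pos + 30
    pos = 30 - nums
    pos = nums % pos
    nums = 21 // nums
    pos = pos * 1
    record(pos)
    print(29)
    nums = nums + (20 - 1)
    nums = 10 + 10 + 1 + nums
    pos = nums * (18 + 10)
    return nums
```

Transformed code:
def work(nums, pos):
    pos = 60 * pos
    pos = pos + 30
    pos = 30 - nums
    pos = nums % pos
    nums = 21 // nums
    pos = pos * 1
    record(pos)
    print(29)
    nums = nums + 19
    nums = 21 + nums
    pos = nums * 28
    return nums

12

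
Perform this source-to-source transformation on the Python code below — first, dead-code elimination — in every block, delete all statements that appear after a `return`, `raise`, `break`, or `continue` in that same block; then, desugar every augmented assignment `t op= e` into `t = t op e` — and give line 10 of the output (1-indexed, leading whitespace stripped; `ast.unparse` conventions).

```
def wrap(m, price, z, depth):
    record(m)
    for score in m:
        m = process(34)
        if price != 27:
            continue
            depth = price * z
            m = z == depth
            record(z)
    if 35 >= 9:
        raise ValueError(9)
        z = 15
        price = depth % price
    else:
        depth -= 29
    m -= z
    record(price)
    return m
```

Transformed code:
def wrap(m, price, z, depth):
    record(m)
    for score in m:
        m = process(34)
        if price != 27:
            continue
    if 35 >= 9:
        raise ValueError(9)
    else:
        depth = depth - 29
    m = m - z
    record(price)
    return m

depth = depth - 29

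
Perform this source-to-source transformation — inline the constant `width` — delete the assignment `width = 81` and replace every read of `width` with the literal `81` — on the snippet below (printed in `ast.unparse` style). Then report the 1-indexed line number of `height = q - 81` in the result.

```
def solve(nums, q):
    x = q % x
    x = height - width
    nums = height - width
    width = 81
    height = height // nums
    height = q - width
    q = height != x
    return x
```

Transformed code:
def solve(nums, q):
    x = q % x
    x = height - 81
    nums = height - 81
    height = height // nums
    height = q - 81
    q = height != x
    return x

6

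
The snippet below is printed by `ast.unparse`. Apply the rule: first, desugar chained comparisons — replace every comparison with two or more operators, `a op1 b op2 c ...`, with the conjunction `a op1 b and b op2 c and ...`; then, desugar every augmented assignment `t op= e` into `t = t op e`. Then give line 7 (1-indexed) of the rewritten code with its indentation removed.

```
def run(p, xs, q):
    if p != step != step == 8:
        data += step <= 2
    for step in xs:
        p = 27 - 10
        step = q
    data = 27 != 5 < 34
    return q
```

Transformed code:
def run(p, xs, q):
    if p != step and step != step and (step == 8):
        data = data + (step <= 2)
    for step in xs:
        p = 27 - 10
        step = q
    data = 27 != 5 and 5 < 34
    return q

data = 27 != 5 and 5 < 34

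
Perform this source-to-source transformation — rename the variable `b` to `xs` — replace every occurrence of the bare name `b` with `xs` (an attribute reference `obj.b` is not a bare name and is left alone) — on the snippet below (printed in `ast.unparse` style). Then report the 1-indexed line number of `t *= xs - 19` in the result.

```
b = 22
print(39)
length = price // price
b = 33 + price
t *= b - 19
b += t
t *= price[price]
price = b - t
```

Transformed code:
xs = 22
print(39)
length = price // price
xs = 33 + price
t *= xs - 19
xs += t
t *= price[price]
price = xs - t

5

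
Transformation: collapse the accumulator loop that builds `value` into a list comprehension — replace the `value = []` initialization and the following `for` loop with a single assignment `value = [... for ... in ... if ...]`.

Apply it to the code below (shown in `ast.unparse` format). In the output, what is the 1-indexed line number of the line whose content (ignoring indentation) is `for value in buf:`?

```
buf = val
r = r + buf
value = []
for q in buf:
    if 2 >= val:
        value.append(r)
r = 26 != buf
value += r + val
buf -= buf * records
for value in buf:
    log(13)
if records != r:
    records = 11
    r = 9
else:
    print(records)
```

7

Transformed code:
buf = val
r = r + buf
value = [r for q in buf if 2 >= val]
r = 26 != buf
value += r + val
buf -= buf * records
for value in buf:
    log(13)
if records != r:
    records = 11
    r = 9
else:
    print(records)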